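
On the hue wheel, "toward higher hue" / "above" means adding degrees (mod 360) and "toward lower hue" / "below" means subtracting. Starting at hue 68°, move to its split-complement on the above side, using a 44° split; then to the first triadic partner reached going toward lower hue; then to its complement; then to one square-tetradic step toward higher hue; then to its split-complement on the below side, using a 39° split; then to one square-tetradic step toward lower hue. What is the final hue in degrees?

68 + 224 = 292°   (split-comp 44° ↑)
292 − 120 = 172°   (triadic ↓)
172 + 180 = 352°   (complement)
352 + 90 = 442 → 442 − 360 = 82°   (square ↑)
82 + 141 = 223°   (split-comp 39° ↓)
223 − 90 = 133°   (square ↓)

133°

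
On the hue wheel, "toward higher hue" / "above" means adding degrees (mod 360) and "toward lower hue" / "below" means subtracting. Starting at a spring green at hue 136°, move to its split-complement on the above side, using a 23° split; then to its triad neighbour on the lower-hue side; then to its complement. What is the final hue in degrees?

39°

split-comp 23° ↑ +203°: 136 + 203 = 339°
triadic ↓ −120°: 339 − 120 = 219°
complement +180°: 219 + 180 = 399 → 399 − 360 = 39°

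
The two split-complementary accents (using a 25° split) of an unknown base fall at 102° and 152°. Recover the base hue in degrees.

307°

The accents sit 25° either side of the complement, so the complement is their short-arc midpoint on the wheel.
Short-arc midpoint of 102° and 152°: 127°.
Base is 180° from the complement: 127 − 180 = -53 → -53 + 360 = 307°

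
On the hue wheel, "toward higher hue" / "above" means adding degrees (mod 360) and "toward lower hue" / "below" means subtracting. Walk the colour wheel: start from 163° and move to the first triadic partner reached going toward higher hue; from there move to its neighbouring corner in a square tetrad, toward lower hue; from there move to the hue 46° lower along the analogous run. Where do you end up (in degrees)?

147°

+120° (triadic ↑): 163 + 120 = 283°
−90° (square ↓): 283 − 90 = 193°
−46° (analog 46° ↓): 193 − 46 = 147°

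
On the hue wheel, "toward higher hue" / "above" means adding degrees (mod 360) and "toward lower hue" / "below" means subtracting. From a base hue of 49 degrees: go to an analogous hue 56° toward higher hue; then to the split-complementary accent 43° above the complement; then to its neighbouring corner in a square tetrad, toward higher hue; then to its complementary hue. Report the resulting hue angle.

238°

+56° (analog 56° ↑): 49 + 56 = 105°
+223° (split-comp 43° ↑): 105 + 223 = 328°
+90° (square ↑): 328 + 90 = 418 → 418 − 360 = 58°
+180° (complement): 58 + 180 = 238°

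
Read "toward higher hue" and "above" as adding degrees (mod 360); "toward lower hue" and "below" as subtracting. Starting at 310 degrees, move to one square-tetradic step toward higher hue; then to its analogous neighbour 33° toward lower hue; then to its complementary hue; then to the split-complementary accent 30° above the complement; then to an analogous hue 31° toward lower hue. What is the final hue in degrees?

6°

+90° (square ↑): 310 + 90 = 400 → 400 − 360 = 40°
−33° (analog 33° ↓): 40 − 33 = 7°
+180° (complement): 7 + 180 = 187°
+210° (split-comp 30° ↑): 187 + 210 = 397 → 397 − 360 = 37°
−31° (analog 31° ↓): 37 − 31 = 6°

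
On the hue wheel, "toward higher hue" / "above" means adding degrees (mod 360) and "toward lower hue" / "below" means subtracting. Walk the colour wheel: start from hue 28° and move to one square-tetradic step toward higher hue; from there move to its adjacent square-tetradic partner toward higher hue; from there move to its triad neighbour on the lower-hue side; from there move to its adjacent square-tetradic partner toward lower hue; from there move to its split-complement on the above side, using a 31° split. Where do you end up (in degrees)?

209°

28 + 90 = 118°   (square ↑)
118 + 90 = 208°   (square ↑)
208 − 120 = 88°   (triadic ↓)
88 − 90 = -2 → -2 + 360 = 358°   (square ↓)
358 + 211 = 569 → 569 − 360 = 209°   (split-comp 31° ↑)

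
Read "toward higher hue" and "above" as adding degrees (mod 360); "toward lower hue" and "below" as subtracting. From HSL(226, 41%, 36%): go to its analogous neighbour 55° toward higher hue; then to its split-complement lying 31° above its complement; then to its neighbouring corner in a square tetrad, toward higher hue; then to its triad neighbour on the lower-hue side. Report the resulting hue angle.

102°

226 + 55 = 281°   (analog 55° ↑)
281 + 211 = 492 → 492 − 360 = 132°   (split-comp 31° ↑)
132 + 90 = 222°   (square ↑)
222 − 120 = 102°   (triadic ↓)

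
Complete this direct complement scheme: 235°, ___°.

The complement sits 180° across the wheel.
The full set through 235° is {55°, 235°}.
Given {235°}, the missing hue is 55°.

55°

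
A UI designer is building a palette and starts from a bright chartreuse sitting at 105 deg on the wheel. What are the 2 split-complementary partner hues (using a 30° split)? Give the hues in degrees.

Split-complementary hues sit 30° either side of the complement.
Complement of 105 deg: 105 + 180 = 285°
285 − 30 = 255°
285 + 30 = 315°

255° and 315°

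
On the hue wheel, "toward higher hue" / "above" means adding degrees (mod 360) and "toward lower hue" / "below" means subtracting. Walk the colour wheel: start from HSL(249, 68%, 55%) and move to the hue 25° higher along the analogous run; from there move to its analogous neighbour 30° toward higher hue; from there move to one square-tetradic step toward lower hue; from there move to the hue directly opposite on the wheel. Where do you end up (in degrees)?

+25° (analog 25° ↑): 249 + 25 = 274°
+30° (analog 30° ↑): 274 + 30 = 304°
−90° (square ↓): 304 − 90 = 214°
+180° (complement): 214 + 180 = 394 → 394 − 360 = 34°

34°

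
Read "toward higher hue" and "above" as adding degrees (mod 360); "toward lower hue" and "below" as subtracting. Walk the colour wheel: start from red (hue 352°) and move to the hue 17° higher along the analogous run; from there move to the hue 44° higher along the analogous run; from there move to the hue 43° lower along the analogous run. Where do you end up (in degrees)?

+17° (analog 17° ↑): 352 + 17 = 369 → 369 − 360 = 9°
+44° (analog 44° ↑): 9 + 44 = 53°
−43° (analog 43° ↓): 53 − 43 = 10°

10°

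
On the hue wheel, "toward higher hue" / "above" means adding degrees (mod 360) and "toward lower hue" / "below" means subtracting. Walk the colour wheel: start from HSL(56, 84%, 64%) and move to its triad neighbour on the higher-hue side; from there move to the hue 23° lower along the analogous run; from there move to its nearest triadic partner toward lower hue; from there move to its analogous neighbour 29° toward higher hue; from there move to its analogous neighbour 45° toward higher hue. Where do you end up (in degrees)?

107°

+120° (triadic ↑): 56 + 120 = 176°
−23° (analog 23° ↓): 176 − 23 = 153°
−120° (triadic ↓): 153 − 120 = 33°
+29° (analog 29° ↑): 33 + 29 = 62°
+45° (analog 45° ↑): 62 + 45 = 107°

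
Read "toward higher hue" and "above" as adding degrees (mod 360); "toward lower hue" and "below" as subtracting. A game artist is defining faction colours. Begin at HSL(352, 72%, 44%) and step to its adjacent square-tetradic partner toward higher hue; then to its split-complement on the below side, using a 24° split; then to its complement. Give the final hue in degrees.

+90° (square ↑): 352 + 90 = 442 → 442 − 360 = 82°
+156° (split-comp 24° ↓): 82 + 156 = 238°
+180° (complement): 238 + 180 = 418 → 418 − 360 = 58°

58°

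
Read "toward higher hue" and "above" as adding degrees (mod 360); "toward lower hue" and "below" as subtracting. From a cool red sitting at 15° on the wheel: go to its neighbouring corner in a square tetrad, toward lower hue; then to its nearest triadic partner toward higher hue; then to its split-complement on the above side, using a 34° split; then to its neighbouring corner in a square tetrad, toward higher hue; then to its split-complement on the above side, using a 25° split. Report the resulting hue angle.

194°

15 − 90 = -75 → -75 + 360 = 285°   (square ↓)
285 + 120 = 405 → 405 − 360 = 45°   (triadic ↑)
45 + 214 = 259°   (split-comp 34° ↑)
259 + 90 = 349°   (square ↑)
349 + 205 = 554 → 554 − 360 = 194°   (split-comp 25° ↑)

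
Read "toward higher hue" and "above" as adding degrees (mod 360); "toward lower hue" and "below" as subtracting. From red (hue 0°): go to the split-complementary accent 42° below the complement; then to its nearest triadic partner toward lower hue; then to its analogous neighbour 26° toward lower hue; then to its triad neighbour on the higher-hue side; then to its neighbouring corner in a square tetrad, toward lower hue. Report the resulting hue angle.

split-comp 42° ↓ +138°: 0 + 138 = 138°
triadic ↓ −120°: 138 − 120 = 18°
analog 26° ↓ −26°: 18 − 26 = -8 → -8 + 360 = 352°
triadic ↑ +120°: 352 + 120 = 472 → 472 − 360 = 112°
square ↓ −90°: 112 − 90 = 22°

22°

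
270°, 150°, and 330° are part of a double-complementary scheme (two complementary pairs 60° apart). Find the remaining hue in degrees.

90°

A rectangular tetradic uses two complementary pairs 60° apart: offsets 0°, 60°, 180°, 240°.
Among {150°, 270°, 330°}, 330° and 150° are a 180° pair.
The remaining hue 270° needs its own complement: 270 + 180 = 450 → 450 − 360 = 90°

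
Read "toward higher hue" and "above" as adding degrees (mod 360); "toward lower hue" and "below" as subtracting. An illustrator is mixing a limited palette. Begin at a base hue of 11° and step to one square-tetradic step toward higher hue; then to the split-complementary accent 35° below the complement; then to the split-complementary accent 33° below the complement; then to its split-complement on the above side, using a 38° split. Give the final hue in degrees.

251°

11 + 90 = 101°   (square ↑)
101 + 145 = 246°   (split-comp 35° ↓)
246 + 147 = 393 → 393 − 360 = 33°   (split-comp 33° ↓)
33 + 218 = 251°   (split-comp 38° ↑)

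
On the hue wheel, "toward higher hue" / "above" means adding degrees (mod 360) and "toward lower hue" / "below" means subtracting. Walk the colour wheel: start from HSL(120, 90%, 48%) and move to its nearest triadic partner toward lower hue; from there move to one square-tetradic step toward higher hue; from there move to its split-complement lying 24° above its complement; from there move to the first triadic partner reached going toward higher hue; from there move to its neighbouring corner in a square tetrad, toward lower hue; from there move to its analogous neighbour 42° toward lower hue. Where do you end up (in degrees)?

282°

−120° (triadic ↓): 120 − 120 = 0°
+90° (square ↑): 0 + 90 = 90°
+204° (split-comp 24° ↑): 90 + 204 = 294°
+120° (triadic ↑): 294 + 120 = 414 → 414 − 360 = 54°
−90° (square ↓): 54 − 90 = -36 → -36 + 360 = 324°
−42° (analog 42° ↓): 324 − 42 = 282°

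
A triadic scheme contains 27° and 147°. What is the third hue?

A triad spaces three hues 120° apart.
The full set is {27°, 147°, 267°}.

267°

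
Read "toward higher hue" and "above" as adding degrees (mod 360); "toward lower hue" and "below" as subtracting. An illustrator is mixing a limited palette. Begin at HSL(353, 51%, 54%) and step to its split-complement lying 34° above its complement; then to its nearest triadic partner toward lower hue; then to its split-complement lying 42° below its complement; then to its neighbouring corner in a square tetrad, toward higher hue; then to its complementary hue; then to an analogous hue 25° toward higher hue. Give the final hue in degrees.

+214° (split-comp 34° ↑): 353 + 214 = 567 → 567 − 360 = 207°
−120° (triadic ↓): 207 − 120 = 87°
+138° (split-comp 42° ↓): 87 + 138 = 225°
+90° (square ↑): 225 + 90 = 315°
+180° (complement): 315 + 180 = 495 → 495 − 360 = 135°
+25° (analog 25° ↑): 135 + 25 = 160°

160°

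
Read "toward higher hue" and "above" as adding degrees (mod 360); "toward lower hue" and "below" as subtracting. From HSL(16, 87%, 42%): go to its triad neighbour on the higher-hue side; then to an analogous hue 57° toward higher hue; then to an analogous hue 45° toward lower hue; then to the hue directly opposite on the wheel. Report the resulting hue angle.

triadic ↑ +120°: 16 + 120 = 136°
analog 57° ↑ +57°: 136 + 57 = 193°
analog 45° ↓ −45°: 193 − 45 = 148°
complement +180°: 148 + 180 = 328°

328°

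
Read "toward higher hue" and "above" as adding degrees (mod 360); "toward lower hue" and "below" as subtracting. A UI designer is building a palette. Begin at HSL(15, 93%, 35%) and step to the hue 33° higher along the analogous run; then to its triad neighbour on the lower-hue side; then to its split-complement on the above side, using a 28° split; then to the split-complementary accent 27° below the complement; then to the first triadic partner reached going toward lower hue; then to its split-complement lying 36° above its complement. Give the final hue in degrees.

25°

15 + 33 = 48°   (analog 33° ↑)
48 − 120 = -72 → -72 + 360 = 288°   (triadic ↓)
288 + 208 = 496 → 496 − 360 = 136°   (split-comp 28° ↑)
136 + 153 = 289°   (split-comp 27° ↓)
289 − 120 = 169°   (triadic ↓)
169 + 216 = 385 → 385 − 360 = 25°   (split-comp 36° ↑)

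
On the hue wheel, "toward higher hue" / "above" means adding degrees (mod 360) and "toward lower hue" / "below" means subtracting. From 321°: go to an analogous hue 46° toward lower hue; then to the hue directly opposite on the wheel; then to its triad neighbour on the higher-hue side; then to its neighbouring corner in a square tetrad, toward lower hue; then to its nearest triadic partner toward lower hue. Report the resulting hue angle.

321 − 46 = 275°   (analog 46° ↓)
275 + 180 = 455 → 455 − 360 = 95°   (complement)
95 + 120 = 215°   (triadic ↑)
215 − 90 = 125°   (square ↓)
125 − 120 = 5°   (triadic ↓)

5°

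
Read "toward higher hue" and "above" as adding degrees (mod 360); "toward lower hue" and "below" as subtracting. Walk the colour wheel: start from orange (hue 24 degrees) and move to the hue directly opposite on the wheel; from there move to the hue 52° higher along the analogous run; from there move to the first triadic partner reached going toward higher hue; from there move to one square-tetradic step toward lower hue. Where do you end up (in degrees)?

+180° (complement): 24 + 180 = 204°
+52° (analog 52° ↑): 204 + 52 = 256°
+120° (triadic ↑): 256 + 120 = 376 → 376 − 360 = 16°
−90° (square ↓): 16 − 90 = -74 → -74 + 360 = 286°

286°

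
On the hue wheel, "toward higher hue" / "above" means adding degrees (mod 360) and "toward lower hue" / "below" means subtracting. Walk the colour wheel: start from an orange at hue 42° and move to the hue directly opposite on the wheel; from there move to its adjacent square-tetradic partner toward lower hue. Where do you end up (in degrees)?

+180° (complement): 42 + 180 = 222°
−90° (square ↓): 222 − 90 = 132°

132°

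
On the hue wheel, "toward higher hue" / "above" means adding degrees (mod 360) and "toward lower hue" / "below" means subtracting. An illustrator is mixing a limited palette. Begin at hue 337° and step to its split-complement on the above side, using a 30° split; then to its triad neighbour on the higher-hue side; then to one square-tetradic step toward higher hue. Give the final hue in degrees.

37°

337 + 210 = 547 → 547 − 360 = 187°   (split-comp 30° ↑)
187 + 120 = 307°   (triadic ↑)
307 + 90 = 397 → 397 − 360 = 37°   (square ↑)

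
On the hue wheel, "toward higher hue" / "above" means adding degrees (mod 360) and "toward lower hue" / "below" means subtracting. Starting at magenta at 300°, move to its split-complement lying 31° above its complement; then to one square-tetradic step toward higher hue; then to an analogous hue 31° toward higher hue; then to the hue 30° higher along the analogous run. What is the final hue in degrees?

300 + 211 = 511 → 511 − 360 = 151°   (split-comp 31° ↑)
151 + 90 = 241°   (square ↑)
241 + 31 = 272°   (analog 31° ↑)
272 + 30 = 302°   (analog 30° ↑)

302°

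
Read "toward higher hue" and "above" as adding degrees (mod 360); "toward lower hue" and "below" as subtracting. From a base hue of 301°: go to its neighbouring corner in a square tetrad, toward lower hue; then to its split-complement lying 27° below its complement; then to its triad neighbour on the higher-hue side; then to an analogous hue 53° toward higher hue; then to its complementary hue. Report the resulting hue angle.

square ↓ −90°: 301 − 90 = 211°
split-comp 27° ↓ +153°: 211 + 153 = 364 → 364 − 360 = 4°
triadic ↑ +120°: 4 + 120 = 124°
analog 53° ↑ +53°: 124 + 53 = 177°
complement +180°: 177 + 180 = 357°

357°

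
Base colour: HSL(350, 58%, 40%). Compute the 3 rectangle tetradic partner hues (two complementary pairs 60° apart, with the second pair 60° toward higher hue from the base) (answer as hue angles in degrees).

50°, 170° and 230°

350 + 60 = 410 → 410 − 360 = 50°
350 + 180 = 530 → 530 − 360 = 170°
350 + 240 = 590 → 590 − 360 = 230°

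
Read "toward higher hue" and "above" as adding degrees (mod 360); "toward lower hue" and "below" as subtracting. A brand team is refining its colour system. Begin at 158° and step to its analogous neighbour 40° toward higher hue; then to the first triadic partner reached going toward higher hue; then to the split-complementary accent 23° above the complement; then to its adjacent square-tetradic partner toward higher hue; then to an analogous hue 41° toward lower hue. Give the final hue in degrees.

+40° (analog 40° ↑): 158 + 40 = 198°
+120° (triadic ↑): 198 + 120 = 318°
+203° (split-comp 23° ↑): 318 + 203 = 521 → 521 − 360 = 161°
+90° (square ↑): 161 + 90 = 251°
−41° (analog 41° ↓): 251 − 41 = 210°

210°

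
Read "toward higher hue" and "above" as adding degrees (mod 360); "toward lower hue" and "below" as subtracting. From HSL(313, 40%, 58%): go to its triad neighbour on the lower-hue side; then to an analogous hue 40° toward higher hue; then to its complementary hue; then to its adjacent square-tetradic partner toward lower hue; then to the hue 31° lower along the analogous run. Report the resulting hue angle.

292°

313 − 120 = 193°   (triadic ↓)
193 + 40 = 233°   (analog 40° ↑)
233 + 180 = 413 → 413 − 360 = 53°   (complement)
53 − 90 = -37 → -37 + 360 = 323°   (square ↓)
323 − 31 = 292°   (analog 31° ↓)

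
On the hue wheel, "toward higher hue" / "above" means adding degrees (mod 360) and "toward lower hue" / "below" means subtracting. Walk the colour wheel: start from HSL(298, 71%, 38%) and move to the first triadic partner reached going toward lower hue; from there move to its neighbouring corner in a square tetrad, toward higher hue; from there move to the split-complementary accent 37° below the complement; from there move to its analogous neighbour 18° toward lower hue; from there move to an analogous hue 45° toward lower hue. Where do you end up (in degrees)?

298 − 120 = 178°   (triadic ↓)
178 + 90 = 268°   (square ↑)
268 + 143 = 411 → 411 − 360 = 51°   (split-comp 37° ↓)
51 − 18 = 33°   (analog 18° ↓)
33 − 45 = -12 → -12 + 360 = 348°   (analog 45° ↓)

348°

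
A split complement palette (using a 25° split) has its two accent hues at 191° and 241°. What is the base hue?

36°

The accents sit 25° either side of the complement, so the complement is their short-arc midpoint on the wheel.
Short-arc midpoint of 191° and 241°: 216°.
Base is 180° from the complement: 216 − 180 = 36°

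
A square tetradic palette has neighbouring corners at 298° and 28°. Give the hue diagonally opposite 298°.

118°

A square tetradic scheme places four hues 90° apart; opposite corners are 180° apart.
298 + 180 = 478 → 478 − 360 = 118°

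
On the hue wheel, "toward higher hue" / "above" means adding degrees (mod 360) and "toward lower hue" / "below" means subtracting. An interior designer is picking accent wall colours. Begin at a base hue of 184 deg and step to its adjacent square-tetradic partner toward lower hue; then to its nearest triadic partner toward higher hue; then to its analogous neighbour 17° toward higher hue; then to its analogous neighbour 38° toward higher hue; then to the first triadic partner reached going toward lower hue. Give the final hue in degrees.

149°

square ↓ −90°: 184 − 90 = 94°
triadic ↑ +120°: 94 + 120 = 214°
analog 17° ↑ +17°: 214 + 17 = 231°
analog 38° ↑ +38°: 231 + 38 = 269°
triadic ↓ −120°: 269 − 120 = 149°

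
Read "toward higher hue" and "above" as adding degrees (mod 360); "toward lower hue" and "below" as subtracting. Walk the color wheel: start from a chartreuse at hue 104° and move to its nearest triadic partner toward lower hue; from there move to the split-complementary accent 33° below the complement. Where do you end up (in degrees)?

131°

triadic ↓ −120°: 104 − 120 = -16 → -16 + 360 = 344°
split-comp 33° ↓ +147°: 344 + 147 = 491 → 491 − 360 = 131°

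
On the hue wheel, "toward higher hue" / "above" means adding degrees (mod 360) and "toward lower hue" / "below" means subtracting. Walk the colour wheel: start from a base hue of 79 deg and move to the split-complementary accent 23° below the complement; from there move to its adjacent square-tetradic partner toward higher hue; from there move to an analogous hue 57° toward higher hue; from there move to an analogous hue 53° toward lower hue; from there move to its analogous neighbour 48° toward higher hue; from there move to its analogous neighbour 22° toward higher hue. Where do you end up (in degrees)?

split-comp 23° ↓ +157°: 79 + 157 = 236°
square ↑ +90°: 236 + 90 = 326°
analog 57° ↑ +57°: 326 + 57 = 383 → 383 − 360 = 23°
analog 53° ↓ −53°: 23 − 53 = -30 → -30 + 360 = 330°
analog 48° ↑ +48°: 330 + 48 = 378 → 378 − 360 = 18°
analog 22° ↑ +22°: 18 + 22 = 40°

40°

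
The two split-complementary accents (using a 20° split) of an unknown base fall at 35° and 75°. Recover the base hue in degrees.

The accents sit 20° either side of the complement, so the complement is their short-arc midpoint on the wheel.
Short-arc midpoint of 35° and 75°: 55°.
Base is 180° from the complement: 55 − 180 = -125 → -125 + 360 = 235°

235°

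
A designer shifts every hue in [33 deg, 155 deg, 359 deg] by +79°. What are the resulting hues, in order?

33 + 79 = 112°
155 + 79 = 234°
359 + 79 = 438 → 438 − 360 = 78°

112°, 234°, 78°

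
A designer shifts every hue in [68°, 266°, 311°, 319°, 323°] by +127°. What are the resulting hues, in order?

68 + 127 = 195°
266 + 127 = 393 → 393 − 360 = 33°
311 + 127 = 438 → 438 − 360 = 78°
319 + 127 = 446 → 446 − 360 = 86°
323 + 127 = 450 → 450 − 360 = 90°

195°, 33°, 78°, 86°, 90°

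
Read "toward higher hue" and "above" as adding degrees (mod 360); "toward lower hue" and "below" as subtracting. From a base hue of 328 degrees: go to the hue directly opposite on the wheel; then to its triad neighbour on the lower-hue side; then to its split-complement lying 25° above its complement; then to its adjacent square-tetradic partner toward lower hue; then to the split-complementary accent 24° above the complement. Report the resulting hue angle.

347°

328 + 180 = 508 → 508 − 360 = 148°   (complement)
148 − 120 = 28°   (triadic ↓)
28 + 205 = 233°   (split-comp 25° ↑)
233 − 90 = 143°   (square ↓)
143 + 204 = 347°   (split-comp 24° ↑)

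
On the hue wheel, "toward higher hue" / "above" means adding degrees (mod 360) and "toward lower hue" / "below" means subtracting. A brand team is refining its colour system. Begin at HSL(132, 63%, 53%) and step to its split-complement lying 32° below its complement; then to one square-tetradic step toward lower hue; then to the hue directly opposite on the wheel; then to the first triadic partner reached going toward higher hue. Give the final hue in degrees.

130°

split-comp 32° ↓ +148°: 132 + 148 = 280°
square ↓ −90°: 280 − 90 = 190°
complement +180°: 190 + 180 = 370 → 370 − 360 = 10°
triadic ↑ +120°: 10 + 120 = 130°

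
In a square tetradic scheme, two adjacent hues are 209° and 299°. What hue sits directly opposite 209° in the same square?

29°

A square tetradic scheme places four hues 90° apart; opposite corners are 180° apart.
209 + 180 = 389 → 389 − 360 = 29°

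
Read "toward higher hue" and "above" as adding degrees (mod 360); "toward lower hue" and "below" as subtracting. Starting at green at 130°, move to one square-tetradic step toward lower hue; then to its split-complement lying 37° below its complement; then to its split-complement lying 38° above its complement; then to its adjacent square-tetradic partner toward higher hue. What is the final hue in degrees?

−90° (square ↓): 130 − 90 = 40°
+143° (split-comp 37° ↓): 40 + 143 = 183°
+218° (split-comp 38° ↑): 183 + 218 = 401 → 401 − 360 = 41°
+90° (square ↑): 41 + 90 = 131°

131°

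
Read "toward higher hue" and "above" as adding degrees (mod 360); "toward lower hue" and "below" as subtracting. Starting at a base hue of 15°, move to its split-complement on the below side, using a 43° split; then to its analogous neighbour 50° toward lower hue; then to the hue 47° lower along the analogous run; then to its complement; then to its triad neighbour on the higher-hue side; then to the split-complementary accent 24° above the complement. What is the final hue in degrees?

199°

+137° (split-comp 43° ↓): 15 + 137 = 152°
−50° (analog 50° ↓): 152 − 50 = 102°
−47° (analog 47° ↓): 102 − 47 = 55°
+180° (complement): 55 + 180 = 235°
+120° (triadic ↑): 235 + 120 = 355°
+204° (split-comp 24° ↑): 355 + 204 = 559 → 559 − 360 = 199°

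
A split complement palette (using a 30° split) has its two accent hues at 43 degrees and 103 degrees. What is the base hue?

The accents sit 30° either side of the complement, so the complement is their short-arc midpoint on the wheel.
Short-arc midpoint of 43° and 103°: 73°.
Base is 180° from the complement: 73 − 180 = -107 → -107 + 360 = 253°

253°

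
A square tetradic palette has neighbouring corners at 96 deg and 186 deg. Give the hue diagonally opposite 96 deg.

A square tetradic scheme places four hues 90° apart; opposite corners are 180° apart.
96 + 180 = 276°

276°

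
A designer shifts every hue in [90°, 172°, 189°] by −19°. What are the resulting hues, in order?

90 − 19 = 71°
172 − 19 = 153°
189 − 19 = 170°

71°, 153°, 170°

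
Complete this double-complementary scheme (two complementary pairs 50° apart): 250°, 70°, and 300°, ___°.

A rectangular tetradic uses two complementary pairs 50° apart: offsets 0°, 50°, 180°, 230°.
Among {70°, 250°, 300°}, 250° and 70° are a 180° pair.
The remaining hue 300° needs its own complement: 300 + 180 = 480 → 480 − 360 = 120°

120°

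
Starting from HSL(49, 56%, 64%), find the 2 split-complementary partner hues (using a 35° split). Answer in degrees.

194° and 264°

Split-complementary hues sit 35° either side of the complement.
Complement of 49°: 49 + 180 = 229°
229 − 35 = 194°
229 + 35 = 264°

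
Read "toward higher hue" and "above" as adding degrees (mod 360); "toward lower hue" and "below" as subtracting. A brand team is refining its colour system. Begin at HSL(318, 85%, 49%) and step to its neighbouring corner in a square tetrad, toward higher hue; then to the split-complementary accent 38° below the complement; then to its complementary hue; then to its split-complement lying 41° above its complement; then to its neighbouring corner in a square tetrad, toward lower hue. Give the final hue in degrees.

141°

318 + 90 = 408 → 408 − 360 = 48°   (square ↑)
48 + 142 = 190°   (split-comp 38° ↓)
190 + 180 = 370 → 370 − 360 = 10°   (complement)
10 + 221 = 231°   (split-comp 41° ↑)
231 − 90 = 141°   (square ↓)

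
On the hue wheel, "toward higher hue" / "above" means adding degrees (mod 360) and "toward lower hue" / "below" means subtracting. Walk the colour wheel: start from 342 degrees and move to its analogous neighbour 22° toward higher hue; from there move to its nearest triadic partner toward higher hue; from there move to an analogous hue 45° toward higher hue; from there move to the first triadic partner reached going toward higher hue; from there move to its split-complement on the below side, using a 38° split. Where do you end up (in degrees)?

342 + 22 = 364 → 364 − 360 = 4°   (analog 22° ↑)
4 + 120 = 124°   (triadic ↑)
124 + 45 = 169°   (analog 45° ↑)
169 + 120 = 289°   (triadic ↑)
289 + 142 = 431 → 431 − 360 = 71°   (split-comp 38° ↓)

71°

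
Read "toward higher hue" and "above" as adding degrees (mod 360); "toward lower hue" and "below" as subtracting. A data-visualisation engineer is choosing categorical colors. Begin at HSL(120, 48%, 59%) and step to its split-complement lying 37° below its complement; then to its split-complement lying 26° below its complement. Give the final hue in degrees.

57°

+143° (split-comp 37° ↓): 120 + 143 = 263°
+154° (split-comp 26° ↓): 263 + 154 = 417 → 417 − 360 = 57°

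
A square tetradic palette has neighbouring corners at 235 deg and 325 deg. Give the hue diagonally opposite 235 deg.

55°

A square tetradic scheme places four hues 90° apart; opposite corners are 180° apart.
235 + 180 = 415 → 415 − 360 = 55°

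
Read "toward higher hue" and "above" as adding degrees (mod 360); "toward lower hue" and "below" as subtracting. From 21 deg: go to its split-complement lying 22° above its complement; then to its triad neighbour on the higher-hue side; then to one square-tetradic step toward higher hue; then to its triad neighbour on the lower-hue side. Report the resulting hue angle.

313°

21 + 202 = 223°   (split-comp 22° ↑)
223 + 120 = 343°   (triadic ↑)
343 + 90 = 433 → 433 − 360 = 73°   (square ↑)
73 − 120 = -47 → -47 + 360 = 313°   (triadic ↓)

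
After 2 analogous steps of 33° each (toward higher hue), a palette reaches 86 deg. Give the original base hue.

2 steps of 33° (toward higher hue) give a net shift of +66°.
Start = end − shift: 86 − 66 = 20°

20°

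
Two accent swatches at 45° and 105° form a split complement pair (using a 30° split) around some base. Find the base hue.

The accents sit 30° either side of the complement, so the complement is their short-arc midpoint on the wheel.
Short-arc midpoint of 45° and 105°: 75°.
Base is 180° from the complement: 75 − 180 = -105 → -105 + 360 = 255°

255°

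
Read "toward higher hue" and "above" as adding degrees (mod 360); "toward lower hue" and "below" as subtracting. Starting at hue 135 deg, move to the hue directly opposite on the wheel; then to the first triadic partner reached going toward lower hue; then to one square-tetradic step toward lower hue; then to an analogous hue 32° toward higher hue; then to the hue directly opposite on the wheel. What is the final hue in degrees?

317°

135 + 180 = 315°   (complement)
315 − 120 = 195°   (triadic ↓)
195 − 90 = 105°   (square ↓)
105 + 32 = 137°   (analog 32° ↑)
137 + 180 = 317°   (complement)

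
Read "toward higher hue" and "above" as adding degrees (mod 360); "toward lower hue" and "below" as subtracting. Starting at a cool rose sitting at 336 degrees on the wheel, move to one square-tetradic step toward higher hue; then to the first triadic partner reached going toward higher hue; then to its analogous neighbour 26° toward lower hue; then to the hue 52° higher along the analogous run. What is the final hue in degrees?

+90° (square ↑): 336 + 90 = 426 → 426 − 360 = 66°
+120° (triadic ↑): 66 + 120 = 186°
−26° (analog 26° ↓): 186 − 26 = 160°
+52° (analog 52° ↑): 160 + 52 = 212°

212°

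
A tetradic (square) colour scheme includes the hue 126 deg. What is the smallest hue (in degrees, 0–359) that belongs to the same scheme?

36°

A square tetradic scheme places four hues every 90°.
The full set through 126° is {36°, 126°, 216°, 306°}.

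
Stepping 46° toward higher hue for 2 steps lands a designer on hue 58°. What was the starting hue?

2 steps of 46° (toward higher hue) give a net shift of +92°.
Start = end − shift: 58 − 92 = -34 → -34 + 360 = 326°

326°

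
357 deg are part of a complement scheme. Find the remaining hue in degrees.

177°

The complement sits 180° across the wheel.
The full set through 357° is {177°, 357°}.
Given {357°}, the missing hue is 177°.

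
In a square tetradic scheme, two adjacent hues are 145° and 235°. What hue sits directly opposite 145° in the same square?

325°

A square tetradic scheme places four hues 90° apart; opposite corners are 180° apart.
145 + 180 = 325°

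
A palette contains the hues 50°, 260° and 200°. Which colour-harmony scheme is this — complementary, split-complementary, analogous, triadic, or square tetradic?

split-complementary

Sort the hues: 50°, 200°, 260°.
Successive gaps around the wheel: 150°, 60°, 150°.
Two 150° gaps and one 60° gap — a base hue opposite a pair of accents 30° either side of its complement — is the split-complementary pattern.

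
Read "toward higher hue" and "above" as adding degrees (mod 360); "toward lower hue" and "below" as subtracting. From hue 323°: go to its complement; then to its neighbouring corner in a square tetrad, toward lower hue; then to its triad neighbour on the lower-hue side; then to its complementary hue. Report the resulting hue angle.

113°

+180° (complement): 323 + 180 = 503 → 503 − 360 = 143°
−90° (square ↓): 143 − 90 = 53°
−120° (triadic ↓): 53 − 120 = -67 → -67 + 360 = 293°
+180° (complement): 293 + 180 = 473 → 473 − 360 = 113°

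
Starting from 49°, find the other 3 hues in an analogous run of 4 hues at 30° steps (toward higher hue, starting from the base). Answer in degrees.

79°, 109°, and 139°

Analogous hues sit every 30° along the wheel.
49 + 30 = 79°
49 + 60 = 109°
49 + 90 = 139°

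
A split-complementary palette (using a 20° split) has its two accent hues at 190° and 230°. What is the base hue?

The accents sit 20° either side of the complement, so the complement is their short-arc midpoint on the wheel.
Short-arc midpoint of 190° and 230°: 210°.
Base is 180° from the complement: 210 − 180 = 30°

30°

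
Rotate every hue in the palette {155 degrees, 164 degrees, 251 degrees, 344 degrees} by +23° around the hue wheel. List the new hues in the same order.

178°, 187°, 274°, 7°

155 + 23 = 178°
164 + 23 = 187°
251 + 23 = 274°
344 + 23 = 367 → 367 − 360 = 7°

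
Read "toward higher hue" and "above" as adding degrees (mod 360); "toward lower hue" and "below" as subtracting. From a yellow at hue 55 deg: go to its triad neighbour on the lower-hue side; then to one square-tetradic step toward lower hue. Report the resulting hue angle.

205°

55 − 120 = -65 → -65 + 360 = 295°   (triadic ↓)
295 − 90 = 205°   (square ↓)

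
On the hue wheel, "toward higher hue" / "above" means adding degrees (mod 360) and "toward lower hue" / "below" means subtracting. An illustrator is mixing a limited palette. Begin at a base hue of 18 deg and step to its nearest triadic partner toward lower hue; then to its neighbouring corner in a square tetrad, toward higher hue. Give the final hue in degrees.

−120° (triadic ↓): 18 − 120 = -102 → -102 + 360 = 258°
+90° (square ↑): 258 + 90 = 348°

348°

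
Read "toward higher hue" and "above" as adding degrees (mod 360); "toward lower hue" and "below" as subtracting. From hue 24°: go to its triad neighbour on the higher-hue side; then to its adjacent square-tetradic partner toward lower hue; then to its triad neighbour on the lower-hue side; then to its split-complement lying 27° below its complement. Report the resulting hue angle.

87°

24 + 120 = 144°   (triadic ↑)
144 − 90 = 54°   (square ↓)
54 − 120 = -66 → -66 + 360 = 294°   (triadic ↓)
294 + 153 = 447 → 447 − 360 = 87°   (split-comp 27° ↓)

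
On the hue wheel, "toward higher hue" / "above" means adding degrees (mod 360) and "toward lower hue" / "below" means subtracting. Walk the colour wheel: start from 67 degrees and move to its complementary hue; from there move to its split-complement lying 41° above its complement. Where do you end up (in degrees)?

complement +180°: 67 + 180 = 247°
split-comp 41° ↑ +221°: 247 + 221 = 468 → 468 − 360 = 108°

108°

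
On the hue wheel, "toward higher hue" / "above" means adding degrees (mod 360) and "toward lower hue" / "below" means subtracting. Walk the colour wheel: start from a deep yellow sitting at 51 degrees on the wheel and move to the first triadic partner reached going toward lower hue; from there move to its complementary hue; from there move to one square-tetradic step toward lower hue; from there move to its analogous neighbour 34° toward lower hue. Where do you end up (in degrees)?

347°

triadic ↓ −120°: 51 − 120 = -69 → -69 + 360 = 291°
complement +180°: 291 + 180 = 471 → 471 − 360 = 111°
square ↓ −90°: 111 − 90 = 21°
analog 34° ↓ −34°: 21 − 34 = -13 → -13 + 360 = 347°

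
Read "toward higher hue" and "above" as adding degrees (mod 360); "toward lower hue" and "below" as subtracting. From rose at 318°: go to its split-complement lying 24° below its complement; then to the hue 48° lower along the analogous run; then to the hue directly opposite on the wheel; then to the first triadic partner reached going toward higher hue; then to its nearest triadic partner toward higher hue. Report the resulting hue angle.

126°

split-comp 24° ↓ +156°: 318 + 156 = 474 → 474 − 360 = 114°
analog 48° ↓ −48°: 114 − 48 = 66°
complement +180°: 66 + 180 = 246°
triadic ↑ +120°: 246 + 120 = 366 → 366 − 360 = 6°
triadic ↑ +120°: 6 + 120 = 126°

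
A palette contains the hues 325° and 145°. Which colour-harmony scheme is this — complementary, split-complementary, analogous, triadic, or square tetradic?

Sort the hues: 145°, 325°.
Successive gaps around the wheel: 180°, 180°.
Two hues 180° apart are complementary.

complementary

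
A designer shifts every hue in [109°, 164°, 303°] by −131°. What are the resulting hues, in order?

338°, 33°, 172°

109 − 131 = -22 → -22 + 360 = 338°
164 − 131 = 33°
303 − 131 = 172°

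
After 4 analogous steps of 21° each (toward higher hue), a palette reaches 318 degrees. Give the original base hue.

4 steps of 21° (toward higher hue) give a net shift of +84°.
Start = end − shift: 318 − 84 = 234°

234°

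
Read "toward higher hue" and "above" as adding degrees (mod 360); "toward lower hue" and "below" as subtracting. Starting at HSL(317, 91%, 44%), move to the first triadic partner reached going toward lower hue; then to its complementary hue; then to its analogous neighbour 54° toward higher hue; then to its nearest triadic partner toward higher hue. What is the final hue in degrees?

triadic ↓ −120°: 317 − 120 = 197°
complement +180°: 197 + 180 = 377 → 377 − 360 = 17°
analog 54° ↑ +54°: 17 + 54 = 71°
triadic ↑ +120°: 71 + 120 = 191°

191°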